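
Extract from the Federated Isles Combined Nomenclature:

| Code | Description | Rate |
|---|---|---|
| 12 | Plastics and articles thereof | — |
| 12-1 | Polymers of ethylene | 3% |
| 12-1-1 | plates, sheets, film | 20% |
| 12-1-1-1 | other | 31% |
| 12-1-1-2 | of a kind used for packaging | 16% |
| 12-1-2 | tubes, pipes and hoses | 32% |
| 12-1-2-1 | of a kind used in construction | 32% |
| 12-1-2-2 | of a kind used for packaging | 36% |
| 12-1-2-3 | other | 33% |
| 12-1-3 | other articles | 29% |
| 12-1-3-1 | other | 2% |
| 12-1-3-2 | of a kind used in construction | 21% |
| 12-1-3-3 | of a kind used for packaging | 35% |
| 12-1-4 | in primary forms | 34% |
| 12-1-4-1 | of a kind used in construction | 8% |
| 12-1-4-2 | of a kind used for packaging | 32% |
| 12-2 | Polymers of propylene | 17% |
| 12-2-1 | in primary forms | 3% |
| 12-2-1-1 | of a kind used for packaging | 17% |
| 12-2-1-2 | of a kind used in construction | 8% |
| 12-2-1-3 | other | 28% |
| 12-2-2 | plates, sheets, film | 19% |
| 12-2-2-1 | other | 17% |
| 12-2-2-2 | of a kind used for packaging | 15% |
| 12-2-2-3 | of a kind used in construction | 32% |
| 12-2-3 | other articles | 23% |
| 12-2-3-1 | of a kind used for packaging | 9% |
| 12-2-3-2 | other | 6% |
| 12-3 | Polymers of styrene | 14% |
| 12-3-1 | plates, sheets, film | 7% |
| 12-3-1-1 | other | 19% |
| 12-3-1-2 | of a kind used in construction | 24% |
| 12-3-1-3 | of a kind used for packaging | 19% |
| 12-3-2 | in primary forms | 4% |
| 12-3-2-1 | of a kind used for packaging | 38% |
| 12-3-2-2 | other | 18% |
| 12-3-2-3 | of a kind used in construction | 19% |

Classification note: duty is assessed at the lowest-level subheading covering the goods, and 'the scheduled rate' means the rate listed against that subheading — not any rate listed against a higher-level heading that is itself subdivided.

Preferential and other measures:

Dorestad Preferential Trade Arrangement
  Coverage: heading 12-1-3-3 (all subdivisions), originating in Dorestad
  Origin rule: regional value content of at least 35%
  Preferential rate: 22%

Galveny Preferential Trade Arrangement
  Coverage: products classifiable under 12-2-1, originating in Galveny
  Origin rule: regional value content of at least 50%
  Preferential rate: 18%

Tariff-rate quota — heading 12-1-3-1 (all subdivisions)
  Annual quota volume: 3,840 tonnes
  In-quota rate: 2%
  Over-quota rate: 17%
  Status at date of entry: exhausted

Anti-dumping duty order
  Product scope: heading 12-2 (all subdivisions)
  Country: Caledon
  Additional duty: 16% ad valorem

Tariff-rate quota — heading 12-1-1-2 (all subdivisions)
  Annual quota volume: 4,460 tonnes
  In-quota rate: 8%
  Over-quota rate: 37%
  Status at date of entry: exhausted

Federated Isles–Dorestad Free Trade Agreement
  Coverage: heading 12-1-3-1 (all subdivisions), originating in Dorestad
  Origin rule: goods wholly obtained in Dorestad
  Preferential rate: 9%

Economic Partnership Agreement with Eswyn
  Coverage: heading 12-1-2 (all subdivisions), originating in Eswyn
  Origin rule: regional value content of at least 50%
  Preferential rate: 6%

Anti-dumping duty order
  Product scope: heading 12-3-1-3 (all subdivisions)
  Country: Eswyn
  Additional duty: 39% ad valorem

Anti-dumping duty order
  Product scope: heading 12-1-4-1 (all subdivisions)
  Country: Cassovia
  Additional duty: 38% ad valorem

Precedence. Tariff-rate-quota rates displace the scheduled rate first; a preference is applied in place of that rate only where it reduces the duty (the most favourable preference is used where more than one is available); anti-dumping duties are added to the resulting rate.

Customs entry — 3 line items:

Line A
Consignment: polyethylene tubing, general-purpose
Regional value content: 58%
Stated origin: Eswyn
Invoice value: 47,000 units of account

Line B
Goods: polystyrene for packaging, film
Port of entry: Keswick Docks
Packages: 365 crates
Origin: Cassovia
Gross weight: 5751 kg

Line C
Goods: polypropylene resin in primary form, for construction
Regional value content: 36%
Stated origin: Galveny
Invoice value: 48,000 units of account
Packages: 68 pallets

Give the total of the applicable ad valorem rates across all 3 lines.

33%

Line A: polyethylene → 12-1; tubing → 12-1-2; general-purpose → 12-1-2-3. Scheduled 33%. Eswyn agreement on 12-1-2: RVC ≥ 50% → 6% available; preferential 6%. → 6%.
Line B: polystyrene → 12-3; film → 12-3-1; for packaging → 12-3-1-3. Scheduled 19%. No special measure applies. → 19%.
Line C: polypropylene → 12-2; resin in primary form → 12-2-1; for construction → 12-2-1-2. Scheduled 8%. Galveny agreement on 12-2-1: RVC < 50%. → 8%.
Sum: 6% + 19% + 8% = 33%.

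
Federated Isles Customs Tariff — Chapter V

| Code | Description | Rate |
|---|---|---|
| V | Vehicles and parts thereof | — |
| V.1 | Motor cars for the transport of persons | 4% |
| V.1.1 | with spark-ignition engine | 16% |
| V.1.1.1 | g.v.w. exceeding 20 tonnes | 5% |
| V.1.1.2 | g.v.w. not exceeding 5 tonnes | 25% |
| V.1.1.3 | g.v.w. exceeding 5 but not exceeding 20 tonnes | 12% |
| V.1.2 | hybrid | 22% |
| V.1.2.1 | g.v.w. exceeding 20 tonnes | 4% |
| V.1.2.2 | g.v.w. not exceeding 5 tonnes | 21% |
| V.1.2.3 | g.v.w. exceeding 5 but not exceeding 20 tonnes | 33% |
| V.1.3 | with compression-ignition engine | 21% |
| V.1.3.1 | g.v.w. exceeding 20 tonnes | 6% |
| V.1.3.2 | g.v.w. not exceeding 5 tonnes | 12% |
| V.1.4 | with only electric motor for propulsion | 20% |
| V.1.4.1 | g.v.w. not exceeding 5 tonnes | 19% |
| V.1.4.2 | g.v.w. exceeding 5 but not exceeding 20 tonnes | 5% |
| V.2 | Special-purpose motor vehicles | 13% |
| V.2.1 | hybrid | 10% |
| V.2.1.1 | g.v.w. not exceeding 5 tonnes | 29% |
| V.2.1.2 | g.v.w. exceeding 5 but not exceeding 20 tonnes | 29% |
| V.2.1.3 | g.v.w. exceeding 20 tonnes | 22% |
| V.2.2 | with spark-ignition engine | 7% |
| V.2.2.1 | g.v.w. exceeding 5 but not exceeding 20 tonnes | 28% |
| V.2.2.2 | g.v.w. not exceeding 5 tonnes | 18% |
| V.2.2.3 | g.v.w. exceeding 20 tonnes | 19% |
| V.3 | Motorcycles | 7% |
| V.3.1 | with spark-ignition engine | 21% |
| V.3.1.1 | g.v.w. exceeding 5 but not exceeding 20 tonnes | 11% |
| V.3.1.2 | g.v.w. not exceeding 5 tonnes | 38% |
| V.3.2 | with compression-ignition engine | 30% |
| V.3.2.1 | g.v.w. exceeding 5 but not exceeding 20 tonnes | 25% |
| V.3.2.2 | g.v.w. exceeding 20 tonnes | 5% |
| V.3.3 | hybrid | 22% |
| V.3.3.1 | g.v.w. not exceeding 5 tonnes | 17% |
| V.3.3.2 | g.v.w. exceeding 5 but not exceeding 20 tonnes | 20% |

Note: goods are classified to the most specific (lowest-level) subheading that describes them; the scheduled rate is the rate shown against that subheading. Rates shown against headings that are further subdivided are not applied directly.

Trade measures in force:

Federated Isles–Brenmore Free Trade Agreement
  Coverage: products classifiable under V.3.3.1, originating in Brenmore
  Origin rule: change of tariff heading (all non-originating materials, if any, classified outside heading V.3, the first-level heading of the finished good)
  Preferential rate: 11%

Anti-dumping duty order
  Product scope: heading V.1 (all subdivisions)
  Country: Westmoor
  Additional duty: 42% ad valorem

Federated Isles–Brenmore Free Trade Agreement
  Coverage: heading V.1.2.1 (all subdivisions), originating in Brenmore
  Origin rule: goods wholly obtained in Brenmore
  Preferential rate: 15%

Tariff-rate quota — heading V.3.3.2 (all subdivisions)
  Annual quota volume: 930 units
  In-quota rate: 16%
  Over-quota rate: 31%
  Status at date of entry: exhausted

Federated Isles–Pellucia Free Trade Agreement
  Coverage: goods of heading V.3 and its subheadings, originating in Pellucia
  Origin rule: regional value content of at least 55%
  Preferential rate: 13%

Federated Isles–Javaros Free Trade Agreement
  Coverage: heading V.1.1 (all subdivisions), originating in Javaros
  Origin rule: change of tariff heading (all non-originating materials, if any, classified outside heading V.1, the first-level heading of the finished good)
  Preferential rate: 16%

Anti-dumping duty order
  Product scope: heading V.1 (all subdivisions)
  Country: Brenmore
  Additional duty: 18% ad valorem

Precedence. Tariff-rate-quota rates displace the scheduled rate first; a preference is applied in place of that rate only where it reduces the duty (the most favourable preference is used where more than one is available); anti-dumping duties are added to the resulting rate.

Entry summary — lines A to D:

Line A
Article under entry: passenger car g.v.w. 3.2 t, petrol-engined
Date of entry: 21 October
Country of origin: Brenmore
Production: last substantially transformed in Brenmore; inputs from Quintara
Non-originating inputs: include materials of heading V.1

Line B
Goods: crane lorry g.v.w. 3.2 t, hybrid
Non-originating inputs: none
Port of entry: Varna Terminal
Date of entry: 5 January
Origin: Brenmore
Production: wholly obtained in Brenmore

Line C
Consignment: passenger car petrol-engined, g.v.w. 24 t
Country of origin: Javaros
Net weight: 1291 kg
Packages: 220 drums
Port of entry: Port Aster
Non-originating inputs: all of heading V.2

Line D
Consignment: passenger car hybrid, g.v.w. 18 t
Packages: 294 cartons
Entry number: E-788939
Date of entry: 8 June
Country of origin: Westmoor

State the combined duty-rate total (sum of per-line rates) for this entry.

152%

Line A: passenger car → V.1; petrol-engined → V.1.1; g.v.w. 3.2 t → V.1.1.2. Scheduled 25%. Brenmore agreement on V.3.3.1: V.1.1.2 not covered; Brenmore agreement on V.1.2.1: V.1.1.2 not covered; anti-dumping (Brenmore, V.1): +18%; total 25% + 18% = 43%. → 43%.
Line B: crane lorry → V.2; hybrid → V.2.1; g.v.w. 3.2 t → V.2.1.1. Scheduled 29%. Brenmore agreement on V.3.3.1: V.2.1.1 not covered; Brenmore agreement on V.1.2.1: V.2.1.1 not covered. → 29%.
Line C: passenger car → V.1; petrol-engined → V.1.1; g.v.w. 24 t → V.1.1.1. Scheduled 5%. Javaros agreement on V.1.1: CTH met → 16% available; preference 16% not lower than 5% → no reduction. → 5%.
Line D: passenger car → V.1; hybrid → V.1.2; g.v.w. 18 t → V.1.2.3. Scheduled 33%. anti-dumping (Westmoor, V.1): +42%; total 33% + 42% = 75%. → 75%.
Sum: 43% + 29% + 5% + 75% = 152%.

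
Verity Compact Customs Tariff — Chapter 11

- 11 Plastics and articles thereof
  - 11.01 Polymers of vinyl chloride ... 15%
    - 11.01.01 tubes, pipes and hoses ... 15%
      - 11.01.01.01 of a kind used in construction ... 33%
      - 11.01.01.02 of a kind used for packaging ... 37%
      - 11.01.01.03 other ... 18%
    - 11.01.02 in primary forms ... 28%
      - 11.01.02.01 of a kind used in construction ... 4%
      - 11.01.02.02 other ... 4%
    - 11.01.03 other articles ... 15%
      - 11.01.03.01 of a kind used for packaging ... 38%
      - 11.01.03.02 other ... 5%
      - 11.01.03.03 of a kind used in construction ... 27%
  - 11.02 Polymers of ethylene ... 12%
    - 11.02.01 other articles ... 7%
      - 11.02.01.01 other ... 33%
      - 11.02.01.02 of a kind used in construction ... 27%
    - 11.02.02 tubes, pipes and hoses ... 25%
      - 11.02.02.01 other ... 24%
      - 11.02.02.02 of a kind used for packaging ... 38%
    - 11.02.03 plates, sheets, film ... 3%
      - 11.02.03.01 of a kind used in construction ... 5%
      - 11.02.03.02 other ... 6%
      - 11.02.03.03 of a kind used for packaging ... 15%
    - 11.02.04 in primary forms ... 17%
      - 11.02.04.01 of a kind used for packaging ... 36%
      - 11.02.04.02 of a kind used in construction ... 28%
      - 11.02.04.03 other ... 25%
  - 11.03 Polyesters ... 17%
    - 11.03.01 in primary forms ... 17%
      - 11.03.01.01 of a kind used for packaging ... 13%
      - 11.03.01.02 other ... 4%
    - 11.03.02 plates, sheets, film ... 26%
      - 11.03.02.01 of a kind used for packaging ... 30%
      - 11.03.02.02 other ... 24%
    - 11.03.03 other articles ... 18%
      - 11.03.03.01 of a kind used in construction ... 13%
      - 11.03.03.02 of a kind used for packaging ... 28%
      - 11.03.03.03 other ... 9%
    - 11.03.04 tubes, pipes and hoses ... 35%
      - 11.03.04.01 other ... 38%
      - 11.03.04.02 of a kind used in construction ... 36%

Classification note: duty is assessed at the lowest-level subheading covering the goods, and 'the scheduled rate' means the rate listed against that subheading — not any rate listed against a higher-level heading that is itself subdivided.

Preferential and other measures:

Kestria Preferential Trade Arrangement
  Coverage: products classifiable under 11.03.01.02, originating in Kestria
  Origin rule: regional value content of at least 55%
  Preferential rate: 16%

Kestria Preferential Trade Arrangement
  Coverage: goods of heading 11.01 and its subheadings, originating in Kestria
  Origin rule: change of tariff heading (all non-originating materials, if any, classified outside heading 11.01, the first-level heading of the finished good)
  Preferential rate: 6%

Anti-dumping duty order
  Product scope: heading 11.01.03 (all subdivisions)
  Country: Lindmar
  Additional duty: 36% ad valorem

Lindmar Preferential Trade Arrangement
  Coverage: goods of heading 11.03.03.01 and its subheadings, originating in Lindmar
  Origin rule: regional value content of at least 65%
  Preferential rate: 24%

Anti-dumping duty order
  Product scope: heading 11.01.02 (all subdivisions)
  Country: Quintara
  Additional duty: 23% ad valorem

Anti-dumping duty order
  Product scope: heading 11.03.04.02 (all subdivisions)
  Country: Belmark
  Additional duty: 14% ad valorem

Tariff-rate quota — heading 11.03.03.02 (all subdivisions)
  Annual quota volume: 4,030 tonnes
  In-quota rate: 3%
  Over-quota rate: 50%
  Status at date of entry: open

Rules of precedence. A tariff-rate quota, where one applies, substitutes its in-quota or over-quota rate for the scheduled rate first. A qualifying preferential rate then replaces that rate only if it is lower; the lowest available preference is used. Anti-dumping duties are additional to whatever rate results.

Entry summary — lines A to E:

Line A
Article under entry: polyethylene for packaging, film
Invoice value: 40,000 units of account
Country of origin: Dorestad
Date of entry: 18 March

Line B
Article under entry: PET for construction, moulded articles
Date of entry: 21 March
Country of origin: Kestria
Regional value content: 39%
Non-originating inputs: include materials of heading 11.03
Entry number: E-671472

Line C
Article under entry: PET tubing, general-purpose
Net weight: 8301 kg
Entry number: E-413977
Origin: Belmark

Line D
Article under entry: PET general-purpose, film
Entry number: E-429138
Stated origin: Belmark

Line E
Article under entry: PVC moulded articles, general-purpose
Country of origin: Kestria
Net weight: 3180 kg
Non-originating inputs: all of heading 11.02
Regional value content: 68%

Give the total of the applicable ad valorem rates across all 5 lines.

95%

Line A: polyethylene → 11.02; film → 11.02.03; for packaging → 11.02.03.03. Scheduled 15%. No special measure applies. → 15%.
Line B: PET → 11.03; moulded articles → 11.03.03; for construction → 11.03.03.01. Scheduled 13%. Kestria agreement on 11.03.01.02: 11.03.03.01 not covered; Kestria agreement on 11.01: 11.03.03.01 not covered. → 13%.
Line C: PET → 11.03; tubing → 11.03.04; general-purpose → 11.03.04.01. Scheduled 38%. No special measure applies. → 38%.
Line D: PET → 11.03; film → 11.03.02; general-purpose → 11.03.02.02. Scheduled 24%. No special measure applies. → 24%.
Line E: PVC → 11.01; moulded articles → 11.01.03; general-purpose → 11.01.03.02. Scheduled 5%. Kestria agreement on 11.03.01.02: 11.01.03.02 not covered; Kestria agreement on 11.01: CTH met → 6% available; preference 6% not lower than 5% → no reduction. → 5%.
Sum: 15% + 13% + 38% + 24% + 5% = 95%.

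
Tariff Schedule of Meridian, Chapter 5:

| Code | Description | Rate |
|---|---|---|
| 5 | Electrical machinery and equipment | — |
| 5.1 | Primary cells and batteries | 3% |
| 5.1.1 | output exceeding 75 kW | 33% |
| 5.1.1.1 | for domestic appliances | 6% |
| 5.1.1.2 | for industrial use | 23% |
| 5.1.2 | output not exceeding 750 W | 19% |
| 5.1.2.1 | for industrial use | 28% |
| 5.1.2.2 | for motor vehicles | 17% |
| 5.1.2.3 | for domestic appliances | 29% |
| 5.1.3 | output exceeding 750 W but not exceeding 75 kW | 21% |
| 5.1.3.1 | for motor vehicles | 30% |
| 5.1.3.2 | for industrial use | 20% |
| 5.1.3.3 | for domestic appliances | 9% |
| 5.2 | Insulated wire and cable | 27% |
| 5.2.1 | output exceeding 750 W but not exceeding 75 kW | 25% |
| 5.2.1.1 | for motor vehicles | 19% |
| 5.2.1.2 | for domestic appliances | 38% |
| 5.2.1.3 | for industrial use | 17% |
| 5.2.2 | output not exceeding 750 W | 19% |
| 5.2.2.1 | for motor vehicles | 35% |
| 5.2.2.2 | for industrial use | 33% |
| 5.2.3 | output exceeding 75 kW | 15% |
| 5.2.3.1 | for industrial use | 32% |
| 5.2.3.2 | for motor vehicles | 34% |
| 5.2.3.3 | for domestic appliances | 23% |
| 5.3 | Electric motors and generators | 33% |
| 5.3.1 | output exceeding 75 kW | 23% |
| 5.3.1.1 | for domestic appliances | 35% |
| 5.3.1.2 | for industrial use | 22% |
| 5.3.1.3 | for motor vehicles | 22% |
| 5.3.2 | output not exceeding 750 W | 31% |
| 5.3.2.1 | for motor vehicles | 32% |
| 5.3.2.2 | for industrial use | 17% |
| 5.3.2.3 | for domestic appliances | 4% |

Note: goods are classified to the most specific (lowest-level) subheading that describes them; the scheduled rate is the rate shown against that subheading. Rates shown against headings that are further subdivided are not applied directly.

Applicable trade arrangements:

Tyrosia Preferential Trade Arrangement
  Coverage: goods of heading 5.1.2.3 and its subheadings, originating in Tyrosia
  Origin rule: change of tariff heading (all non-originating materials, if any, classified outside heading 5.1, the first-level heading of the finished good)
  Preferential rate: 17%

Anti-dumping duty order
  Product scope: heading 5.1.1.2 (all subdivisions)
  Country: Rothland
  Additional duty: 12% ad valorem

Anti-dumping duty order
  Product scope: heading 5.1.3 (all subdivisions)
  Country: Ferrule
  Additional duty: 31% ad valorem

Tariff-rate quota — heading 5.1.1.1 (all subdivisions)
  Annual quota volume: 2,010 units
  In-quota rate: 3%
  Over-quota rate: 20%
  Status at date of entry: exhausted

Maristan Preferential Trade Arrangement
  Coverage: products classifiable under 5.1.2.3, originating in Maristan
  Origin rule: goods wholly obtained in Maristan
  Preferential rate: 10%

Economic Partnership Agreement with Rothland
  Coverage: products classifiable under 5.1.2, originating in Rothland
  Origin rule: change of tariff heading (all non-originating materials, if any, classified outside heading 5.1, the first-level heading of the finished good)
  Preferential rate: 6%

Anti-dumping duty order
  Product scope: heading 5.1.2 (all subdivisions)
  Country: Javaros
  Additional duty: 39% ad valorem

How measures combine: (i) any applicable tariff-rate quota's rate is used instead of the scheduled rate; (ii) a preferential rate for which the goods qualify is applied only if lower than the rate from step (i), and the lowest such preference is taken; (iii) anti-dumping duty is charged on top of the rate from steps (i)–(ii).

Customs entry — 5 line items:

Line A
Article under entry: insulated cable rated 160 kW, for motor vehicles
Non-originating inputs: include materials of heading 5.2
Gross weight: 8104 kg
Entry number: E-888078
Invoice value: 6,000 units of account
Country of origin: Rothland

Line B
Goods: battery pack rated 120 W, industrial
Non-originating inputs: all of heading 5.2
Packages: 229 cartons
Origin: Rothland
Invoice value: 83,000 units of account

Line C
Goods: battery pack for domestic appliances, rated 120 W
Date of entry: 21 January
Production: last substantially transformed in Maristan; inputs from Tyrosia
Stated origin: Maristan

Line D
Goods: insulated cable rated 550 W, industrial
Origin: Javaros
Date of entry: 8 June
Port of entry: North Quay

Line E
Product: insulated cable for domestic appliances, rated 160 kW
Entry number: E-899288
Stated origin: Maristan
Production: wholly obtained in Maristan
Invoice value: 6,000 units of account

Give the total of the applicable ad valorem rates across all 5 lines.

125%

Line A: insulated cable → 5.2; rated 160 kW → 5.2.3; for motor vehicles → 5.2.3.2. Scheduled 34%. Rothland agreement on 5.1.2: 5.2.3.2 not covered. → 34%.
Line B: battery pack → 5.1; rated 120 W → 5.1.2; industrial → 5.1.2.1. Scheduled 28%. Rothland agreement on 5.1.2: CTH met → 6% available; preferential 6%. → 6%.
Line C: battery pack → 5.1; rated 120 W → 5.1.2; for domestic appliances → 5.1.2.3. Scheduled 29%. Maristan agreement on 5.1.2.3: not wholly obtained. → 29%.
Line D: insulated cable → 5.2; rated 550 W → 5.2.2; industrial → 5.2.2.2. Scheduled 33%. No special measure applies. → 33%.
Line E: insulated cable → 5.2; rated 160 kW → 5.2.3; for domestic appliances → 5.2.3.3. Scheduled 23%. Maristan agreement on 5.1.2.3: 5.2.3.3 not covered. → 23%.
Sum: 34% + 6% + 29% + 33% + 23% = 125%.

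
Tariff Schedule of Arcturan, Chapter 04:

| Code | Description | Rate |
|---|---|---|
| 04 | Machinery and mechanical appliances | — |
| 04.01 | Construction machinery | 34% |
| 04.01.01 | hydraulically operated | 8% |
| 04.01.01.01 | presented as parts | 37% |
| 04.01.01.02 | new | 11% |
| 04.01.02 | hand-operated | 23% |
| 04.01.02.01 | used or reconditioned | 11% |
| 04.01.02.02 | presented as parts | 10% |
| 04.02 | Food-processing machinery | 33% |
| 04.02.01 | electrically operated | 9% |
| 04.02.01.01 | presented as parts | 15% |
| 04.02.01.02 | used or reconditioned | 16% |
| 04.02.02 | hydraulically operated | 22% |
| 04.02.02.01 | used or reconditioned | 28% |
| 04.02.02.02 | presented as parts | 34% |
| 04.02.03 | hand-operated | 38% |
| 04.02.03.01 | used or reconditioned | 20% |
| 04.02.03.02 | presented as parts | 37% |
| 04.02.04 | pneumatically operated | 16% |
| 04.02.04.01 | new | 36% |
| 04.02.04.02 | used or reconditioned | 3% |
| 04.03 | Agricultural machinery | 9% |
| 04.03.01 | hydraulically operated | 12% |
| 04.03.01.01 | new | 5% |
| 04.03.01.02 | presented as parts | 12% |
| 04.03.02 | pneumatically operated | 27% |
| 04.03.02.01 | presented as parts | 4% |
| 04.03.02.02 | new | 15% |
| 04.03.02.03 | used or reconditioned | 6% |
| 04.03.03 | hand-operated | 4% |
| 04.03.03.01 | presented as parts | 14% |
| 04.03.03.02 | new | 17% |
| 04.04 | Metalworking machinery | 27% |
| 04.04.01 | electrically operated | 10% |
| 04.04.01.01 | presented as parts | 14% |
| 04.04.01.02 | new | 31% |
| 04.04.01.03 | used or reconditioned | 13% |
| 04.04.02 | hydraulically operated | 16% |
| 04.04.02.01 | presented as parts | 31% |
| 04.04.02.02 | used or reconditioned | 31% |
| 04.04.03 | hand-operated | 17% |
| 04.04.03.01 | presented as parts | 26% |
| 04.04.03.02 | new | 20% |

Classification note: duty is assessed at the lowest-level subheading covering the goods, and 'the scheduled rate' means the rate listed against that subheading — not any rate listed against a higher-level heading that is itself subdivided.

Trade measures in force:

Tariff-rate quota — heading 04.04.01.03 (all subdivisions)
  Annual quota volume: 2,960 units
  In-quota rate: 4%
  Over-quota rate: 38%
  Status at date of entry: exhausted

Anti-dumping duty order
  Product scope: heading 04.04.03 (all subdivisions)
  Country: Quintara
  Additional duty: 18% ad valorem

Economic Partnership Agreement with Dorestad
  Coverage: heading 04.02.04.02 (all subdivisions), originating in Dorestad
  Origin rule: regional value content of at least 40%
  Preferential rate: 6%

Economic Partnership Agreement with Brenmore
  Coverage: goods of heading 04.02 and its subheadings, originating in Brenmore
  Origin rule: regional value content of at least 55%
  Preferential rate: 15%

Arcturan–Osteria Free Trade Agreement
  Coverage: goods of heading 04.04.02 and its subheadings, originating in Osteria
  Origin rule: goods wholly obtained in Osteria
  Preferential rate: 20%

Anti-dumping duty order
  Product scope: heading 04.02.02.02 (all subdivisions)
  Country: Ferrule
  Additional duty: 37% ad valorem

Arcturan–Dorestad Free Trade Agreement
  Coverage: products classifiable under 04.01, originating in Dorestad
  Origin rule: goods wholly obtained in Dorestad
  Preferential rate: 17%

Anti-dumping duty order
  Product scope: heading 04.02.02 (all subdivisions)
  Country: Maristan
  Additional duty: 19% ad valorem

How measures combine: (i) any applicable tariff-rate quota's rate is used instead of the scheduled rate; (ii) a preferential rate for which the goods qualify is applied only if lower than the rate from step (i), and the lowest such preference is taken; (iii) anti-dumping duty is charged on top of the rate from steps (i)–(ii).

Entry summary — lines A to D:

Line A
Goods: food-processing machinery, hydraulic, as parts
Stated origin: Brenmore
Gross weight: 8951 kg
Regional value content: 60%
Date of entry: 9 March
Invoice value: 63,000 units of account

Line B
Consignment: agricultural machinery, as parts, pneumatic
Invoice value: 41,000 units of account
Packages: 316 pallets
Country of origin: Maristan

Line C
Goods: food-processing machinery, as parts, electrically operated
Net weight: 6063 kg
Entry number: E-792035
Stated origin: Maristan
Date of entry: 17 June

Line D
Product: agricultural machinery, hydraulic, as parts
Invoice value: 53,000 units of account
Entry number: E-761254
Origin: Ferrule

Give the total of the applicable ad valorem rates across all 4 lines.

Line A: food-processing → 04.02; hydraulic → 04.02.02; as parts → 04.02.02.02. Scheduled 34%. Brenmore agreement on 04.02: RVC ≥ 55% → 15% available; preferential 15%. → 15%.
Line B: agricultural → 04.03; pneumatic → 04.03.02; as parts → 04.03.02.01. Scheduled 4%. No special measure applies. → 4%.
Line C: food-processing → 04.02; electrically operated → 04.02.01; as parts → 04.02.01.01. Scheduled 15%. No special measure applies. → 15%.
Line D: agricultural → 04.03; hydraulic → 04.03.01; as parts → 04.03.01.02. Scheduled 12%. No special measure applies. → 12%.
Sum: 15% + 4% + 15% + 12% = 46%.

46%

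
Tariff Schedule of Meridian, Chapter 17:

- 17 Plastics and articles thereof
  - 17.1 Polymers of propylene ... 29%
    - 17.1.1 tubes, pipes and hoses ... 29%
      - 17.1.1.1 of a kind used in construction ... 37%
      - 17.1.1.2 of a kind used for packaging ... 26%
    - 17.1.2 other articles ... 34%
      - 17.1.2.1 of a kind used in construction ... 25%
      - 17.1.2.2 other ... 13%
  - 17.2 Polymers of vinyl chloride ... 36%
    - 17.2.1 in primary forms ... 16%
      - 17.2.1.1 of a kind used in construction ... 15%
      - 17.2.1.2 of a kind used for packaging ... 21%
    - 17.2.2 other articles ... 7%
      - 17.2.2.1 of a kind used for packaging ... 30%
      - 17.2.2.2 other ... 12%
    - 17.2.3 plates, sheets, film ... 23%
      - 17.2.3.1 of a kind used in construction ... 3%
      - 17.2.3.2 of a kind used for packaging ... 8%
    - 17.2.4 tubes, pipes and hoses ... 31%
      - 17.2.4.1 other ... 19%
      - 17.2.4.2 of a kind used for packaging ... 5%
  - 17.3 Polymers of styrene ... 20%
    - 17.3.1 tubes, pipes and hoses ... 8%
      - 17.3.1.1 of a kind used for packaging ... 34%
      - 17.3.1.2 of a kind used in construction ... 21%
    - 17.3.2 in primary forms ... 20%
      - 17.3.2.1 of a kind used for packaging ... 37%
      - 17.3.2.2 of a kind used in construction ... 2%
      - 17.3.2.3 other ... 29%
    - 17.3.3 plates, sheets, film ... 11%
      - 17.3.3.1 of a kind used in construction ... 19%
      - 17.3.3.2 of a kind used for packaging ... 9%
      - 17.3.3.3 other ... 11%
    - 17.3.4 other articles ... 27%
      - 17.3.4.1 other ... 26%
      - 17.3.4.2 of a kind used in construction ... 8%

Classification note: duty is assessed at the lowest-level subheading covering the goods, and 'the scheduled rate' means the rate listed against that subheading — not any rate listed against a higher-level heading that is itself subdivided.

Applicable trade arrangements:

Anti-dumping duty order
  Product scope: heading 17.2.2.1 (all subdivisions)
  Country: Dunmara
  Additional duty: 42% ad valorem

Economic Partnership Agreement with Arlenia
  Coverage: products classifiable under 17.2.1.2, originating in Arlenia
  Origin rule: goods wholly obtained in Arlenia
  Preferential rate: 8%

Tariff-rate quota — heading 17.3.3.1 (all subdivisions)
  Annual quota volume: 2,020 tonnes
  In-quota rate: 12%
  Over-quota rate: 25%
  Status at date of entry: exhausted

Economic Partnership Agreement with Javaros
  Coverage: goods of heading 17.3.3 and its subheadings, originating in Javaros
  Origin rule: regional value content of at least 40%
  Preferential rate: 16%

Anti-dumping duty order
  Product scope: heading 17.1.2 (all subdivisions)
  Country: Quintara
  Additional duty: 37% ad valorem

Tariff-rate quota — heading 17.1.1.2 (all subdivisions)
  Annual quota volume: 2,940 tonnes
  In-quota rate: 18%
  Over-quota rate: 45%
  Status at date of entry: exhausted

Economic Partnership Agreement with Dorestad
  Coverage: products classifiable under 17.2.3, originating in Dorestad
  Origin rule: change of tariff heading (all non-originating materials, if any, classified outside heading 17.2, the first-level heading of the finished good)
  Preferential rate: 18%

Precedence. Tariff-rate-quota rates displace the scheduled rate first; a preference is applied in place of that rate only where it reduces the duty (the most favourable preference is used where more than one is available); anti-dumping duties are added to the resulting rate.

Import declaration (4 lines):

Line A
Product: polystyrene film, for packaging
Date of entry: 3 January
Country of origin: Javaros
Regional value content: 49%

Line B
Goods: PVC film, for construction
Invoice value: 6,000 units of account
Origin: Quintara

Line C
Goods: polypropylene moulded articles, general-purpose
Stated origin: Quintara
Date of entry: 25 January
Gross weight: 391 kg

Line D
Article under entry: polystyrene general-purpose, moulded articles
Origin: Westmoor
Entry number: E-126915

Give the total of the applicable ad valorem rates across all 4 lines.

Line A: polystyrene → 17.3; film → 17.3.3; for packaging → 17.3.3.2. Scheduled 9%. Javaros agreement on 17.3.3: RVC ≥ 40% → 16% available; preference 16% not lower than 9% → no reduction. → 9%.
Line B: PVC → 17.2; film → 17.2.3; for construction → 17.2.3.1. Scheduled 3%. No special measure applies. → 3%.
Line C: polypropylene → 17.1; moulded articles → 17.1.2; general-purpose → 17.1.2.2. Scheduled 13%. anti-dumping (Quintara, 17.1.2): +37%; total 13% + 37% = 50%. → 50%.
Line D: polystyrene → 17.3; moulded articles → 17.3.4; general-purpose → 17.3.4.1. Scheduled 26%. No special measure applies. → 26%.
Sum: 9% + 3% + 50% + 26% = 88%.

88%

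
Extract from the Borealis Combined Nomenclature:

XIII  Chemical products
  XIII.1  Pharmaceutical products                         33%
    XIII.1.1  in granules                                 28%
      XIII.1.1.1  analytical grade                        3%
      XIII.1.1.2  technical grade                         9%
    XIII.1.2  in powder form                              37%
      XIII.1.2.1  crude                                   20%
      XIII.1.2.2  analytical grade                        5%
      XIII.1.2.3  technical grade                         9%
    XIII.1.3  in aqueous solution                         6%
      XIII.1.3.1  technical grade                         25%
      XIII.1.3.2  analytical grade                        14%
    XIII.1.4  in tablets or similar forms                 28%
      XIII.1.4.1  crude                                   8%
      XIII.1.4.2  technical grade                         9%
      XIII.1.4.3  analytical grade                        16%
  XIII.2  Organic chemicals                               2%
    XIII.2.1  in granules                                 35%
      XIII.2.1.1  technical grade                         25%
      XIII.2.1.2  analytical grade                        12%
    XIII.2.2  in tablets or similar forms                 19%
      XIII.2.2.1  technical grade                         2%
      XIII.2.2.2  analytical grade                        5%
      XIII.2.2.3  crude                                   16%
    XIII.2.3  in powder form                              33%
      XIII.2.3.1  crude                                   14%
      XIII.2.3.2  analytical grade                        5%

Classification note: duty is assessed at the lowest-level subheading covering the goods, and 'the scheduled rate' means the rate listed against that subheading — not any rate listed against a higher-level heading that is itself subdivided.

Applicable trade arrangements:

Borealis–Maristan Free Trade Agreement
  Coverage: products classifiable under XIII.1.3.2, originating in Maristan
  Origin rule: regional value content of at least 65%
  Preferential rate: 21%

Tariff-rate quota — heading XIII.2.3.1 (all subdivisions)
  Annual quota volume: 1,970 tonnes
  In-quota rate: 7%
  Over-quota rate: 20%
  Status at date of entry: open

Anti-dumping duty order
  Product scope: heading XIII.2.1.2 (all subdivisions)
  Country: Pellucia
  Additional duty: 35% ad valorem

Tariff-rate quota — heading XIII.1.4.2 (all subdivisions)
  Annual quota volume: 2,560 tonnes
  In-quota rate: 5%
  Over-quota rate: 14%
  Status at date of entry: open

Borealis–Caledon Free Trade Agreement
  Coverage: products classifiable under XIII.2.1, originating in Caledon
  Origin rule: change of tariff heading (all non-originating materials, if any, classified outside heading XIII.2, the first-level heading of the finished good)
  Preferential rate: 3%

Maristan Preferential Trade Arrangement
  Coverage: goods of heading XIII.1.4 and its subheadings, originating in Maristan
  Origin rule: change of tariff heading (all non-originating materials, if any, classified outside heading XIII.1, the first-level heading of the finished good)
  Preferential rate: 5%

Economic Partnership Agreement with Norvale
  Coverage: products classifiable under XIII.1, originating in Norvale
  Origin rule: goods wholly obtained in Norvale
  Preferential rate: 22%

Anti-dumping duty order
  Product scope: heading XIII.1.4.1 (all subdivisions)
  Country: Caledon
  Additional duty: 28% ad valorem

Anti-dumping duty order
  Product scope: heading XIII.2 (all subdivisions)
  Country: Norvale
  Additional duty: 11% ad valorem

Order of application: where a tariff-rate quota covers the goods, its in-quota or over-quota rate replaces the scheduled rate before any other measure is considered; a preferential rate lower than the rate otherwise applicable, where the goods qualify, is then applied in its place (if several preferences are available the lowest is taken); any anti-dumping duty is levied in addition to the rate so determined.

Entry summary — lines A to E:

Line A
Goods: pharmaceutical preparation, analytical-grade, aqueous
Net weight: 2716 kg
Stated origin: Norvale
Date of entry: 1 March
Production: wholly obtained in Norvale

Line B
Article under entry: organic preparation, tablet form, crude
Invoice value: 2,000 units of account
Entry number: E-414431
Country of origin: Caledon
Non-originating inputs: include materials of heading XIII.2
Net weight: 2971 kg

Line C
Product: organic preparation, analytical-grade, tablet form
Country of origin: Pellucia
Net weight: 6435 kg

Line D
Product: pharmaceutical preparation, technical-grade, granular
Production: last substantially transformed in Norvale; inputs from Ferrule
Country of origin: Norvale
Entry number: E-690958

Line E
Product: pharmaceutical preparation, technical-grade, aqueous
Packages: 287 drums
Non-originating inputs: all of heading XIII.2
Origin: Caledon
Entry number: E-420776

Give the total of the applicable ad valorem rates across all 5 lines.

Line A: pharmaceutical → XIII.1; aqueous → XIII.1.3; analytical-grade → XIII.1.3.2. Scheduled 14%. Norvale agreement on XIII.1: wholly obtained → 22% available; preference 22% not lower than 14% → no reduction. → 14%.
Line B: organic → XIII.2; tablet form → XIII.2.2; crude → XIII.2.2.3. Scheduled 16%. Caledon agreement on XIII.2.1: XIII.2.2.3 not covered. → 16%.
Line C: organic → XIII.2; tablet form → XIII.2.2; analytical-grade → XIII.2.2.2. Scheduled 5%. No special measure applies. → 5%.
Line D: pharmaceutical → XIII.1; granular → XIII.1.1; technical-grade → XIII.1.1.2. Scheduled 9%. Norvale agreement on XIII.1: not wholly obtained. → 9%.
Line E: pharmaceutical → XIII.1; aqueous → XIII.1.3; technical-grade → XIII.1.3.1. Scheduled 25%. Caledon agreement on XIII.2.1: XIII.1.3.1 not covered. → 25%.
Sum: 14% + 16% + 5% + 9% + 25% = 69%.

69%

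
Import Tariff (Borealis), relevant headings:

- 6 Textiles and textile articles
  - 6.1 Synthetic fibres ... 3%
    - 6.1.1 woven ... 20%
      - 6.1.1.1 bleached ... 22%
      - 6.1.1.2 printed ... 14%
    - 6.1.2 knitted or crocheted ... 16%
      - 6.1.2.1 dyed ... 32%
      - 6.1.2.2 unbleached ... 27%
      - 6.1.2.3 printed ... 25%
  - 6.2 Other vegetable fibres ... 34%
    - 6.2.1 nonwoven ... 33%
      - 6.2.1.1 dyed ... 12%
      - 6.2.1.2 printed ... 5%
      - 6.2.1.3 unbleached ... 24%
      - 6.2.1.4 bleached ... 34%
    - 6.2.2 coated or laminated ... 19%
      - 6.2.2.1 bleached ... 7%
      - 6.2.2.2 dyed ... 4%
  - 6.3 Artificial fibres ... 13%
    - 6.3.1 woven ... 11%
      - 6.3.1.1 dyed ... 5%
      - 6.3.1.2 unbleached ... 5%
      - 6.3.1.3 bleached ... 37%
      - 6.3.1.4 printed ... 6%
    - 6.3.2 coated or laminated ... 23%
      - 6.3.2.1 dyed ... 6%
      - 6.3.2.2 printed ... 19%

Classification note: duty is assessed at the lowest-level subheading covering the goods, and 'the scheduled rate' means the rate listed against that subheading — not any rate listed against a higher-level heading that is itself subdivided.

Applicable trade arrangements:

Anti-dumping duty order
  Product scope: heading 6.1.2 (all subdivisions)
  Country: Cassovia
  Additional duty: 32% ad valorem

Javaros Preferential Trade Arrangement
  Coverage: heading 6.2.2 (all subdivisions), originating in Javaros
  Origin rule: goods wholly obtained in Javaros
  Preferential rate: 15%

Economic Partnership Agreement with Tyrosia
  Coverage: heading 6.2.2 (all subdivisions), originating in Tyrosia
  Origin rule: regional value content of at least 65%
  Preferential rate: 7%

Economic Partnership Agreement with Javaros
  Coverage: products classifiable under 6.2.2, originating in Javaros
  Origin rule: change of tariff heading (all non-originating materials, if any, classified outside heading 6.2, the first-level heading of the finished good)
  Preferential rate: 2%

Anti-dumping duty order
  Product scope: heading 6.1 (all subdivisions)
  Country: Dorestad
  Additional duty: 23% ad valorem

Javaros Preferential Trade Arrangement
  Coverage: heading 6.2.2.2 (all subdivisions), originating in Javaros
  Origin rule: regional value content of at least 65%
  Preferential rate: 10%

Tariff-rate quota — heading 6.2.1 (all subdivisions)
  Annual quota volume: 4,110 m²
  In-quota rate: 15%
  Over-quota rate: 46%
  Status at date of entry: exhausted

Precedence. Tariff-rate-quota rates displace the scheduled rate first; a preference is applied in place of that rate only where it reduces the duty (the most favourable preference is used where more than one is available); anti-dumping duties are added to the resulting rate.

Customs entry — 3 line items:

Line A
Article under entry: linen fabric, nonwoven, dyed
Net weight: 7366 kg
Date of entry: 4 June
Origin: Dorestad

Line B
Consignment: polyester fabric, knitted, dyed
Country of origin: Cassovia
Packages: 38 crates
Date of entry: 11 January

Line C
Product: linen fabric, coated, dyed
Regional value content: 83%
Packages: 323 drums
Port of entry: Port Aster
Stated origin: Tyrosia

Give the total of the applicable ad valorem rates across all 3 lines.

114%

Line A: linen → 6.2; nonwoven → 6.2.1; dyed → 6.2.1.1. Scheduled 12%. quota on 6.2.1 exhausted → over-quota 46%. → 46%.
Line B: polyester → 6.1; knitted → 6.1.2; dyed → 6.1.2.1. Scheduled 32%. anti-dumping (Cassovia, 6.1.2): +32%; total 32% + 32% = 64%. → 64%.
Line C: linen → 6.2; coated → 6.2.2; dyed → 6.2.2.2. Scheduled 4%. Tyrosia agreement on 6.2.2: RVC ≥ 65% → 7% available; preference 7% not lower than 4% → no reduction. → 4%.
Sum: 46% + 64% + 4% = 114%.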